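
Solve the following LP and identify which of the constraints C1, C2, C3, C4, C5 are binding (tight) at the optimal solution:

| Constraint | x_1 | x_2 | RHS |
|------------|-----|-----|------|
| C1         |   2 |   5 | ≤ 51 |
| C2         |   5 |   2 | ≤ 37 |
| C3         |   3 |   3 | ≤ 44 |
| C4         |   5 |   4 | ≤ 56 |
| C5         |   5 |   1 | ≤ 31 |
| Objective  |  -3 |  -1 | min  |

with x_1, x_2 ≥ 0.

At x_1 = 5, x_2 = 6, compute slack b - a·x for each constraint:
  C1: 51 − 40 = 11  (slack)
  C2: 37 − 37 = 0  (binding)
  C3: 44 − 33 = 11  (slack)
  C4: 56 − 49 = 7  (slack)
  C5: 31 − 31 = 0  (binding)

Optimal: x_1 = 5, x_2 = 6
Binding: C2, C5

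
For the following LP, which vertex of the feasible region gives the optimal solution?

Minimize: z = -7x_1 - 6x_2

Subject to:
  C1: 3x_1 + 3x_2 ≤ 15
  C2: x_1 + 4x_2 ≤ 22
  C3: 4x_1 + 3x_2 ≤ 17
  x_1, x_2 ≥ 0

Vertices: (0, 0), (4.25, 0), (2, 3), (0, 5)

Evaluate the objective at each vertex of the feasible region:
  z(0, 0) = 0
  z(4.25, 0) = -29.75
  z(2, 3) = -32  ←
  z(0, 5) = -30
The minimum is at x_1 = 2, x_2 = 3.

(2, 3)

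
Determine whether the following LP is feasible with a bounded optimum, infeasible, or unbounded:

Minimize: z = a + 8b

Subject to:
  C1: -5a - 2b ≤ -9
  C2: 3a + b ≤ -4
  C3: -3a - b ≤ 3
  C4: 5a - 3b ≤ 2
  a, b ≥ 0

Infeasible (no feasible solution exists)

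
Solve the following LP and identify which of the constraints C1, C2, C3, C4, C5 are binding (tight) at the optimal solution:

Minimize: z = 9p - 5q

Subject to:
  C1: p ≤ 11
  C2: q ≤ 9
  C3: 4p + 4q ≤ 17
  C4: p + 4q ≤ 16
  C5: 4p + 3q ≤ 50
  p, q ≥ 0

At p = 0, q = 4, compute slack b - a·x for each constraint:
  C1: 11 − 0 = 11  (slack)
  C2: 9 − 4 = 5  (slack)
  C3: 17 − 16 = 1  (slack)
  C4: 16 − 16 = 0  (binding)
  C5: 50 − 12 = 38  (slack)

Optimal: p = 0, q = 4
Binding: C4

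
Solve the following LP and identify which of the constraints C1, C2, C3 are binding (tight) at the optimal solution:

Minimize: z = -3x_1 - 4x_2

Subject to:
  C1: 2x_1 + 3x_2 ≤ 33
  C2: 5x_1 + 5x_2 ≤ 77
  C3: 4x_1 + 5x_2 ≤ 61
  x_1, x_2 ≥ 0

At x_1 = 9, x_2 = 5, compute slack b - a·x for each constraint:
  C1: 33 − 33 = 0  (binding)
  C2: 77 − 70 = 7  (slack)
  C3: 61 − 61 = 0  (binding)

Optimal: x_1 = 9, x_2 = 5
Binding: C1, C3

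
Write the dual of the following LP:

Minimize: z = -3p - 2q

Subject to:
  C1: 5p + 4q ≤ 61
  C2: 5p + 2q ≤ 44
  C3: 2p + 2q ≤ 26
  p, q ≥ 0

Primal min cᵀx s.t. Ax ≤ b, x ≥ 0  →  Dual max −bᵀy s.t. Aᵀy ≥ −c, y ≥ 0.

Maximize: z = -61y1 - 44y2 - 26y3

Subject to:
  5y1 + 5y2 + 2y3 ≥ 3
  4y1 + 2y2 + 2y3 ≥ 2
  y1, y2, y3 ≥ 0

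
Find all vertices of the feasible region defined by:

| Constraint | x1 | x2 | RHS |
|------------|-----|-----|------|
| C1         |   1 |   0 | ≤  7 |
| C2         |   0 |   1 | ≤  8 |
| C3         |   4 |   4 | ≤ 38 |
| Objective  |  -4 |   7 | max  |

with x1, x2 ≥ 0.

(0, 0), (7, 0), (7, 2.5), (1.5, 8), (0, 8)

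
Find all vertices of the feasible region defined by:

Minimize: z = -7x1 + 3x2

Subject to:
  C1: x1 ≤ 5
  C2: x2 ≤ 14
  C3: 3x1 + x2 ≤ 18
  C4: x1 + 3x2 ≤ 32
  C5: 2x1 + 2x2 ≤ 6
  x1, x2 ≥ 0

(0, 0), (3, 0), (0, 3)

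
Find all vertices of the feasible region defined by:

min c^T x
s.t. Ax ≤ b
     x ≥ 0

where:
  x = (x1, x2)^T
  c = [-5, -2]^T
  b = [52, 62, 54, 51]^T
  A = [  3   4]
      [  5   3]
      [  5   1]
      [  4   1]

(0, 0), (10.8, 0), (10, 4), (8.364, 6.727), (0, 13)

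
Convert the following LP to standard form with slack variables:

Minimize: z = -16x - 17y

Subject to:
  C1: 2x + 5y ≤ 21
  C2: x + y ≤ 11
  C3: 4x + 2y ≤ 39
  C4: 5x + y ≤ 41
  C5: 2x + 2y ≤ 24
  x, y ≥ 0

min z = -16x - 17y

s.t.
  2x + 5y + s1 = 21
  x + y + s2 = 11
  4x + 2y + s3 = 39
  5x + y + s4 = 41
  2x + 2y + s5 = 24
  x, y, s1, s2, s3, s4, s5 ≥ 0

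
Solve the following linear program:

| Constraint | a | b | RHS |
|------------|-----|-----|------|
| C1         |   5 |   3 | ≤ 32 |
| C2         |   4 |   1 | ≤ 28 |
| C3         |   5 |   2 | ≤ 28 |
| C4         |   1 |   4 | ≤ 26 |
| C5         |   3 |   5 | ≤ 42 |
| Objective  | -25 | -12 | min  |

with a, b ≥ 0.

Evaluate the objective at each vertex of the feasible region:
  z(0, 0) = 0
  z(5.6, 0) = -140
  z(4, 4) = -148  ←
  z(2.941, 5.765) = -142.7
  z(0, 6.5) = -78
The minimum is at a = 4, b = 4.

a = 4, b = 4, z = -148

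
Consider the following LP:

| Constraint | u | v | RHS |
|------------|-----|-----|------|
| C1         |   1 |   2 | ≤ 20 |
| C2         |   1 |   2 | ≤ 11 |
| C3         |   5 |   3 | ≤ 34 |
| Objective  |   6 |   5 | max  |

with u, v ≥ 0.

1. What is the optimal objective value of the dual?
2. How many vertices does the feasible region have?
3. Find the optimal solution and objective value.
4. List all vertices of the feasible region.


1. 45
2. 4
3. u = 5, v = 3, z = 45
4. (0, 0), (6.8, 0), (5, 3), (0, 5.5)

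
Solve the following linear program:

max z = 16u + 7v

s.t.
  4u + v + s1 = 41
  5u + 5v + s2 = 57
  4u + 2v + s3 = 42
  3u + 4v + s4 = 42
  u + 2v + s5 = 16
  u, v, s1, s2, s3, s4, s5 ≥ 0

Evaluate the objective at each vertex of the feasible region:
  z(0, 0) = 0
  z(10.25, 0) = 164
  z(10, 1) = 167  ←
  z(9.6, 1.8) = 166.2
  z(6.8, 4.6) = 141
  z(0, 8) = 56
The maximum is at u = 10, v = 1.

u = 10, v = 1, z = 167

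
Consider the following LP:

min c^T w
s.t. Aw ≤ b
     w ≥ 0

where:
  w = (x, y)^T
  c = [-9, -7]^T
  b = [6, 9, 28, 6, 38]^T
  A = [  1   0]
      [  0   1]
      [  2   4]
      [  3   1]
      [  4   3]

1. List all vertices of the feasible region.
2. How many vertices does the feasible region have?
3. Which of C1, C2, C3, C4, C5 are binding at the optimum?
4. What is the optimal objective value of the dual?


1. (0, 0), (2, 0), (0, 6)
2. 3
3. C4
4. -42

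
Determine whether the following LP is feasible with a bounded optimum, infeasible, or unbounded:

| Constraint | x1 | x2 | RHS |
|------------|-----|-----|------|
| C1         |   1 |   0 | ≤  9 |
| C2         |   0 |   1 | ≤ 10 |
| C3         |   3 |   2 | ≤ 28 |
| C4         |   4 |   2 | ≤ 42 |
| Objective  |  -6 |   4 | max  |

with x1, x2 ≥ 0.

Feasible with a bounded optimal solution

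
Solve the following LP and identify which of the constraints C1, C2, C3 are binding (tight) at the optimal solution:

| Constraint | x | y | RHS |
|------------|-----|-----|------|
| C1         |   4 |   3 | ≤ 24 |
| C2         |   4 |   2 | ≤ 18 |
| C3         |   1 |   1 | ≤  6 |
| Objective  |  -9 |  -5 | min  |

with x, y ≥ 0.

At x = 3, y = 3, compute slack b - a·x for each constraint:
  C1: 24 − 21 = 3  (slack)
  C2: 18 − 18 = 0  (binding)
  C3: 6 − 6 = 0  (binding)

Optimal: x = 3, y = 3
Binding: C2, C3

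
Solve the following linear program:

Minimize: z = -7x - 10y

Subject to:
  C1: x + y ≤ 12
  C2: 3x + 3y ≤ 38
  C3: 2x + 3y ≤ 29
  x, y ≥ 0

Evaluate the objective at each vertex of the feasible region:
  z(0, 0) = 0
  z(12, 0) = -84
  z(7, 5) = -99  ←
  z(0, 9.667) = -96.67
The minimum is at x = 7, y = 5.

x = 7, y = 5, z = -99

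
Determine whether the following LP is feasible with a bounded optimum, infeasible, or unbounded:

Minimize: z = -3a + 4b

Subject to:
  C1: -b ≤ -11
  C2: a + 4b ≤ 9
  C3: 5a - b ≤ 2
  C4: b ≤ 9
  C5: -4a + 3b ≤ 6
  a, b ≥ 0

Infeasible (no feasible solution exists)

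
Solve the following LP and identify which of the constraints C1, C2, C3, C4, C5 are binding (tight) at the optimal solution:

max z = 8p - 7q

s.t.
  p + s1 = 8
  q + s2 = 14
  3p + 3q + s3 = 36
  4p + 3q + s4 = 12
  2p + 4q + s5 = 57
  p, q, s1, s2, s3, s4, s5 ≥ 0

At p = 3, q = 0, compute slack b - a·x for each constraint:
  C1: 8 − 3 = 5  (slack)
  C2: 14 − 0 = 14  (slack)
  C3: 36 − 9 = 27  (slack)
  C4: 12 − 12 = 0  (binding)
  C5: 57 − 6 = 51  (slack)

Optimal: p = 3, q = 0
Binding: C4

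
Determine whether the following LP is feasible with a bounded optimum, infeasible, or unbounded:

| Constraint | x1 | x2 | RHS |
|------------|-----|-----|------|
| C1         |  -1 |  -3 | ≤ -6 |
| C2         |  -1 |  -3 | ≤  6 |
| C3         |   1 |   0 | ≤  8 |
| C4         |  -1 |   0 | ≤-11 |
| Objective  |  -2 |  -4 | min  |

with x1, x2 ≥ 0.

Infeasible (no feasible solution exists)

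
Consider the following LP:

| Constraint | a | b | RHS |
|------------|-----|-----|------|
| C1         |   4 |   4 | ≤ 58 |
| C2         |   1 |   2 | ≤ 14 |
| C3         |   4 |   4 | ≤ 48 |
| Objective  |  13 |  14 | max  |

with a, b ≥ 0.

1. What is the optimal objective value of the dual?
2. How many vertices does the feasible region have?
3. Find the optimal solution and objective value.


1. 158
2. 4
3. a = 10, b = 2, z = 158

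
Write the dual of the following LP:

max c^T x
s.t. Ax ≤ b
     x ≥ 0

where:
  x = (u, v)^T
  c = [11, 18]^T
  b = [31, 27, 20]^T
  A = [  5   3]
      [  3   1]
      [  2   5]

Primal max cᵀx s.t. Ax ≤ b, x ≥ 0  →  Dual min bᵀy s.t. Aᵀy ≥ c, y ≥ 0.

Minimize: z = 31y1 + 27y2 + 20y3

Subject to:
  5y1 + 3y2 + 2y3 ≥ 11
  3y1 + y2 + 5y3 ≥ 18
  y1, y2, y3 ≥ 0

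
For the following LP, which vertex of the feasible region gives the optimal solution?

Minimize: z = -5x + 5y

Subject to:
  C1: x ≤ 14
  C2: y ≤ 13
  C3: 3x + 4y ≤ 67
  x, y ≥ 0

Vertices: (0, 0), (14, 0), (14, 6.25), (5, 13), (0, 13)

Evaluate the objective at each vertex of the feasible region:
  z(0, 0) = 0
  z(14, 0) = -70  ←
  z(14, 6.25) = -38.75
  z(5, 13) = 40
  z(0, 13) = 65
The minimum is at x = 14, y = 0.

(14, 0)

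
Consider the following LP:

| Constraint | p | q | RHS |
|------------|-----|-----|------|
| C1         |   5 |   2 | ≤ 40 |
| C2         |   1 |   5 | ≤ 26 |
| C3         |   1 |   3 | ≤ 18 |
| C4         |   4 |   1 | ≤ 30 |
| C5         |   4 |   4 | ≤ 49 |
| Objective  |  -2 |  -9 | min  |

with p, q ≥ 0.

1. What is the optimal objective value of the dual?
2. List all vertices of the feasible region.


1. -48
2. (0, 0), (7.5, 0), (6.667, 3.333), (6.462, 3.846), (6, 4), (0, 5.2)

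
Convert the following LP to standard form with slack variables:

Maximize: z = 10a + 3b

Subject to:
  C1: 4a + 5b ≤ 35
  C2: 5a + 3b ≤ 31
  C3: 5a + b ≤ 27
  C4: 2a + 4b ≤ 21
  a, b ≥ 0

max z = 10a + 3b

s.t.
  4a + 5b + s1 = 35
  5a + 3b + s2 = 31
  5a + b + s3 = 27
  2a + 4b + s4 = 21
  a, b, s1, s2, s3, s4 ≥ 0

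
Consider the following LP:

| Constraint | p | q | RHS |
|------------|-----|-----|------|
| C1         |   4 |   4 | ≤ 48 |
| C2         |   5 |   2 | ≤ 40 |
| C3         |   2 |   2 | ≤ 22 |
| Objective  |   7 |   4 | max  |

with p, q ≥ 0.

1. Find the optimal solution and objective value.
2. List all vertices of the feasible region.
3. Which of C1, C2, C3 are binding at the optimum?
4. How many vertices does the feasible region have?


1. p = 6, q = 5, z = 62
2. (0, 0), (8, 0), (6, 5), (0, 11)
3. C2, C3
4. 4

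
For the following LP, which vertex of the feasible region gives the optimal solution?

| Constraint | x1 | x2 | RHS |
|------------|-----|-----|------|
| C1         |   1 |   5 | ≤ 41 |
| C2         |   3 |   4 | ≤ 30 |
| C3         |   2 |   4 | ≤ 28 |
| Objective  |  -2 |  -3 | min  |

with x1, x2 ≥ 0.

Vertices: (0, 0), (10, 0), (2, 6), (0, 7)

Evaluate the objective at each vertex of the feasible region:
  z(0, 0) = 0
  z(10, 0) = -20
  z(2, 6) = -22  ←
  z(0, 7) = -21
The minimum is at x1 = 2, x2 = 6.

(2, 6)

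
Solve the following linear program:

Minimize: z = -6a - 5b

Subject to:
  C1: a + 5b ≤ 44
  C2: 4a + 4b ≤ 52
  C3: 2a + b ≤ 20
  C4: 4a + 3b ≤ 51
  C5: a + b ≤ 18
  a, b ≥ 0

Evaluate the objective at each vertex of the feasible region:
  z(0, 0) = 0
  z(10, 0) = -60
  z(7, 6) = -72  ←
  z(5.25, 7.75) = -70.25
  z(0, 8.8) = -44
The minimum is at a = 7, b = 6.

a = 7, b = 6, z = -72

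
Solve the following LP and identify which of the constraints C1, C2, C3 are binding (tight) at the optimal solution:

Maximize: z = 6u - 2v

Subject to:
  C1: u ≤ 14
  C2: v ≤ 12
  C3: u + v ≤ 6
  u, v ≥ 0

At u = 6, v = 0, compute slack b - a·x for each constraint:
  C1: 14 − 6 = 8  (slack)
  C2: 12 − 0 = 12  (slack)
  C3: 6 − 6 = 0  (binding)

Optimal: u = 6, v = 0
Binding: C3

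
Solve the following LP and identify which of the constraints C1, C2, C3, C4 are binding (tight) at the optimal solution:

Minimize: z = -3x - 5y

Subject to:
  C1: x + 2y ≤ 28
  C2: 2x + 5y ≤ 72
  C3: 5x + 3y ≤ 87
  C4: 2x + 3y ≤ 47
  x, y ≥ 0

At x = 10, y = 9, compute slack b - a·x for each constraint:
  C1: 28 − 28 = 0  (binding)
  C2: 72 − 65 = 7  (slack)
  C3: 87 − 77 = 10  (slack)
  C4: 47 − 47 = 0  (binding)

Optimal: x = 10, y = 9
Binding: C1, C4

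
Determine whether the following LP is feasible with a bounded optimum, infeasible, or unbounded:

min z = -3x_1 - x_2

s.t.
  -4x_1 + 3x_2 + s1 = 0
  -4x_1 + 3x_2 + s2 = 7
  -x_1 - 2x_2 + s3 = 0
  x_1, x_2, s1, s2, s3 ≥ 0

Unbounded (objective can decrease without bound)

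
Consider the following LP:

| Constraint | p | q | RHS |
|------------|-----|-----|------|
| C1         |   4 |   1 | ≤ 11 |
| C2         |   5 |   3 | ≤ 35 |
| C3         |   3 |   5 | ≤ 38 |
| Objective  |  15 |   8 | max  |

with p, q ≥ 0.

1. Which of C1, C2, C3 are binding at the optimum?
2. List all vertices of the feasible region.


1. C1, C3
2. (0, 0), (2.75, 0), (1, 7), (0, 7.6)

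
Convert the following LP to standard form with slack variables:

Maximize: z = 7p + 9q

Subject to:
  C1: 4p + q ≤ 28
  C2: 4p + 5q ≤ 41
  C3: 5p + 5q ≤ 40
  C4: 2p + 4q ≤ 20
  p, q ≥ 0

max z = 7p + 9q

s.t.
  4p + q + s1 = 28
  4p + 5q + s2 = 41
  5p + 5q + s3 = 40
  2p + 4q + s4 = 20
  p, q, s1, s2, s3, s4 ≥ 0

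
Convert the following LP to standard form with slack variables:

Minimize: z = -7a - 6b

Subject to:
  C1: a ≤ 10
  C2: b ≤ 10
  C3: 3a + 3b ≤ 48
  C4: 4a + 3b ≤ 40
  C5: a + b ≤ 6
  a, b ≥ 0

min z = -7a - 6b

s.t.
  a + s1 = 10
  b + s2 = 10
  3a + 3b + s3 = 48
  4a + 3b + s4 = 40
  a + b + s5 = 6
  a, b, s1, s2, s3, s4, s5 ≥ 0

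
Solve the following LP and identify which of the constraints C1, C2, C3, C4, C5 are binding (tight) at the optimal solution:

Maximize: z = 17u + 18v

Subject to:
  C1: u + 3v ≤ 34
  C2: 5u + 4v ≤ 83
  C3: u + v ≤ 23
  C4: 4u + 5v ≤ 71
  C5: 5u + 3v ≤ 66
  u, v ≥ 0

At u = 9, v = 7, compute slack b - a·x for each constraint:
  C1: 34 − 30 = 4  (slack)
  C2: 83 − 73 = 10  (slack)
  C3: 23 − 16 = 7  (slack)
  C4: 71 − 71 = 0  (binding)
  C5: 66 − 66 = 0  (binding)

Optimal: u = 9, v = 7
Binding: C4, C5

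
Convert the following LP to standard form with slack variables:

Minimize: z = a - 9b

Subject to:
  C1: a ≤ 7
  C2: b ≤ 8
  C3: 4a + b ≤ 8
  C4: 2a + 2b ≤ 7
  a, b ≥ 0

min z = a - 9b

s.t.
  a + s1 = 7
  b + s2 = 8
  4a + b + s3 = 8
  2a + 2b + s4 = 7
  a, b, s1, s2, s3, s4 ≥ 0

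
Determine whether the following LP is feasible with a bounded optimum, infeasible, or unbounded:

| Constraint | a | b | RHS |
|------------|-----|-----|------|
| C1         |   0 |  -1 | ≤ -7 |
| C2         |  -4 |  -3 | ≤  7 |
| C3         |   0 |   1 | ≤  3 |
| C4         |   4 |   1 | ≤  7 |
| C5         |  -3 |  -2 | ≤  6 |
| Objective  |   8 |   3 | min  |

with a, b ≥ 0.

Infeasible (no feasible solution exists)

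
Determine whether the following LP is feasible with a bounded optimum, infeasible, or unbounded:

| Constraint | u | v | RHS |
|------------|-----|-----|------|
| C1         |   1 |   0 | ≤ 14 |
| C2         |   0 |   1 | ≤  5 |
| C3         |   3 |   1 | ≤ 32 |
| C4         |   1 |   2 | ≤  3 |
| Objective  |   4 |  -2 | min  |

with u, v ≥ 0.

Feasible with a bounded optimal solution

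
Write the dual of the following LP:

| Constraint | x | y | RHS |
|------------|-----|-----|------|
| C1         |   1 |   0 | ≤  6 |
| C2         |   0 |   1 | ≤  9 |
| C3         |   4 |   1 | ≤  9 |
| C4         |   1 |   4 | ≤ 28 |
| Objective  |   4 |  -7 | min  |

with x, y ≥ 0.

Primal min cᵀx s.t. Ax ≤ b, x ≥ 0  →  Dual max −bᵀy s.t. Aᵀy ≥ −c, y ≥ 0.

Maximize: z = -6y1 - 9y2 - 9y3 - 28y4

Subject to:
  y1 + 4y3 + y4 ≥ -4
  y2 + y3 + 4y4 ≥ 7
  y1, y2, y3, y4 ≥ 0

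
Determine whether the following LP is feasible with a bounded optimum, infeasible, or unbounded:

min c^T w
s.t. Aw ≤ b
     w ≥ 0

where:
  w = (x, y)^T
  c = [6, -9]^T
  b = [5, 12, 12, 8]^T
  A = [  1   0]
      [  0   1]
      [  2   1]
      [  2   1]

Feasible with a bounded optimal solution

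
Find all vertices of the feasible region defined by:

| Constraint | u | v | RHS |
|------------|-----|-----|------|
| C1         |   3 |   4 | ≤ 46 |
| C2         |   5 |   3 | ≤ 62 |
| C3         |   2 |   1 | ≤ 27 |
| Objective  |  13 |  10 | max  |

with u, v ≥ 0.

(0, 0), (12.4, 0), (10, 4), (0, 11.5)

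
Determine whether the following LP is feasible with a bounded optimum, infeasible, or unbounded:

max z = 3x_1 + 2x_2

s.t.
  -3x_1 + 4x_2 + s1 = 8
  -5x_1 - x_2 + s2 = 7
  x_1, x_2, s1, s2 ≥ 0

Unbounded (objective can increase without bound)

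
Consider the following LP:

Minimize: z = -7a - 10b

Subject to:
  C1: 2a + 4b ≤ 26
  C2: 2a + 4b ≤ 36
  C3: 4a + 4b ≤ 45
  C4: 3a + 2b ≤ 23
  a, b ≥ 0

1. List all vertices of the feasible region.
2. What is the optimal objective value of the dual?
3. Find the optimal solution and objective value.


1. (0, 0), (7.667, 0), (5, 4), (0, 6.5)
2. -75
3. a = 5, b = 4, z = -75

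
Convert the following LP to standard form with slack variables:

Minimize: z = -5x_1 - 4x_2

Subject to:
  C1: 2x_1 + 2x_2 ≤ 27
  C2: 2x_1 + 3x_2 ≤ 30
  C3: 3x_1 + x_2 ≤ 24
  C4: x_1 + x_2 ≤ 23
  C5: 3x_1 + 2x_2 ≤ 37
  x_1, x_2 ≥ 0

min z = -5x_1 - 4x_2

s.t.
  2x_1 + 2x_2 + s1 = 27
  2x_1 + 3x_2 + s2 = 30
  3x_1 + x_2 + s3 = 24
  x_1 + x_2 + s4 = 23
  3x_1 + 2x_2 + s5 = 37
  x_1, x_2, s1, s2, s3, s4, s5 ≥ 0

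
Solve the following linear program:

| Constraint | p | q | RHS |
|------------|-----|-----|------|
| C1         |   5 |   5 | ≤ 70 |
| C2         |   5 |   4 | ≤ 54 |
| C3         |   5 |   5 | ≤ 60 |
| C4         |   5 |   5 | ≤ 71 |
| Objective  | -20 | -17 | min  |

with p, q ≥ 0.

Evaluate the objective at each vertex of the feasible region:
  z(0, 0) = 0
  z(10.8, 0) = -216
  z(6, 6) = -222  ←
  z(0, 12) = -204
The minimum is at p = 6, q = 6.

p = 6, q = 6, z = -222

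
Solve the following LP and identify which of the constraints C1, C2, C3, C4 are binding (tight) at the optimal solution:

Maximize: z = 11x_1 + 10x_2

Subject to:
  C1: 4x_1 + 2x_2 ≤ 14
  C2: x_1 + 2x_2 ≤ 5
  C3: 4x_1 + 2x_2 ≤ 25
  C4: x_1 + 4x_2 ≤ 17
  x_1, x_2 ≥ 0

At x_1 = 3, x_2 = 1, compute slack b - a·x for each constraint:
  C1: 14 − 14 = 0  (binding)
  C2: 5 − 5 = 0  (binding)
  C3: 25 − 14 = 11  (slack)
  C4: 17 − 7 = 10  (slack)

Optimal: x_1 = 3, x_2 = 1
Binding: C1, C2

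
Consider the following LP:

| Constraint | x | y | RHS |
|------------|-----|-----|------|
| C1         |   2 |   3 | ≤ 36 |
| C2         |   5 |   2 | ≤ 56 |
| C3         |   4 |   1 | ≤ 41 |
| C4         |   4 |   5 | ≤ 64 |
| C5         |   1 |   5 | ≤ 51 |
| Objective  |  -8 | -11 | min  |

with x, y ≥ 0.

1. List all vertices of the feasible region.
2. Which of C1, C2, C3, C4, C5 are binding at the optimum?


1. (0, 0), (10.25, 0), (8.812, 5.75), (6, 8), (3.857, 9.429), (0, 10.2)
2. C1, C4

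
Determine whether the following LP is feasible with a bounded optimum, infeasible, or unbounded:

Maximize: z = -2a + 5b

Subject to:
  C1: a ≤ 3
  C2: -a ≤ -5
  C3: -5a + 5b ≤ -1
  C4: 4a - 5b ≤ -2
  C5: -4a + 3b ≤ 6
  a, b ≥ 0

Infeasible (no feasible solution exists)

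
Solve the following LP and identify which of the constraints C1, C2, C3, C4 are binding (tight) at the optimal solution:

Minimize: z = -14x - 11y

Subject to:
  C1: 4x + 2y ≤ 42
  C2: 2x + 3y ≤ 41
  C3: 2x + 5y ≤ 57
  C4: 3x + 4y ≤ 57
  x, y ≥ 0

At x = 6, y = 9, compute slack b - a·x for each constraint:
  C1: 42 − 42 = 0  (binding)
  C2: 41 − 39 = 2  (slack)
  C3: 57 − 57 = 0  (binding)
  C4: 57 − 54 = 3  (slack)

Optimal: x = 6, y = 9
Binding: C1, C3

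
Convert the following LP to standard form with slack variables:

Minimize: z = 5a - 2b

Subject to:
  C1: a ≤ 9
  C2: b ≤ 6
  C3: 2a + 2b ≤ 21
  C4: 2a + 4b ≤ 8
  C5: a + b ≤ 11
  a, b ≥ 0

min z = 5a - 2b

s.t.
  a + s1 = 9
  b + s2 = 6
  2a + 2b + s3 = 21
  2a + 4b + s4 = 8
  a + b + s5 = 11
  a, b, s1, s2, s3, s4, s5 ≥ 0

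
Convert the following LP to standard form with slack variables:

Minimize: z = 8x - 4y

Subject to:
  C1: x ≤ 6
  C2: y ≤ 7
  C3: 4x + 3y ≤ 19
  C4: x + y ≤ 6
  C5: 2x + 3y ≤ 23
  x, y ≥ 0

min z = 8x - 4y

s.t.
  x + s1 = 6
  y + s2 = 7
  4x + 3y + s3 = 19
  x + y + s4 = 6
  2x + 3y + s5 = 23
  x, y, s1, s2, s3, s4, s5 ≥ 0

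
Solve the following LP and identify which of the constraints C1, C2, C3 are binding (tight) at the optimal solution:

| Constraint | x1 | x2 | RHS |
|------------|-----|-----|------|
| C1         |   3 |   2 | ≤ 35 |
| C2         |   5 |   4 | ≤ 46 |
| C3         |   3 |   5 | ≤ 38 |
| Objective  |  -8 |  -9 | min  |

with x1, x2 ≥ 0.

At x1 = 6, x2 = 4, compute slack b - a·x for each constraint:
  C1: 35 − 26 = 9  (slack)
  C2: 46 − 46 = 0  (binding)
  C3: 38 − 38 = 0  (binding)

Optimal: x1 = 6, x2 = 4
Binding: C2, C3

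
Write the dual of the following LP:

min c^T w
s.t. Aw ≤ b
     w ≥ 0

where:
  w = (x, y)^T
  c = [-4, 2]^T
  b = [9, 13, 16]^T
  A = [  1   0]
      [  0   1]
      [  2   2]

Primal min cᵀx s.t. Ax ≤ b, x ≥ 0  →  Dual max −bᵀy s.t. Aᵀy ≥ −c, y ≥ 0.

Maximize: z = -9y1 - 13y2 - 16y3

Subject to:
  y1 + 2y3 ≥ 4
  y2 + 2y3 ≥ -2
  y1, y2, y3 ≥ 0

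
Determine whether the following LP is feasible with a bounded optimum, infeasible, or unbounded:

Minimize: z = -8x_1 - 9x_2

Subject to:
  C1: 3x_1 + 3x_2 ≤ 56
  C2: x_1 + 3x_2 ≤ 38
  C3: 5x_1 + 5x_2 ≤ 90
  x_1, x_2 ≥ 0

Feasible with a bounded optimal solution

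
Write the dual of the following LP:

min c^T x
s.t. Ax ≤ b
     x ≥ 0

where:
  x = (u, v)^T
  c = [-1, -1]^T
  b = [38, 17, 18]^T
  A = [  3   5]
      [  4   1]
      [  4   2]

Primal min cᵀx s.t. Ax ≤ b, x ≥ 0  →  Dual max −bᵀy s.t. Aᵀy ≥ −c, y ≥ 0.

Maximize: z = -38y1 - 17y2 - 18y3

Subject to:
  3y1 + 4y2 + 4y3 ≥ 1
  5y1 + y2 + 2y3 ≥ 1
  y1, y2, y3 ≥ 0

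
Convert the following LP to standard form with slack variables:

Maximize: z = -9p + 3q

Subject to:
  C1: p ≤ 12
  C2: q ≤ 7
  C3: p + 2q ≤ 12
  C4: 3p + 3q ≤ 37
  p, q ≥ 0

max z = -9p + 3q

s.t.
  p + s1 = 12
  q + s2 = 7
  p + 2q + s3 = 12
  3p + 3q + s4 = 37
  p, q, s1, s2, s3, s4 ≥ 0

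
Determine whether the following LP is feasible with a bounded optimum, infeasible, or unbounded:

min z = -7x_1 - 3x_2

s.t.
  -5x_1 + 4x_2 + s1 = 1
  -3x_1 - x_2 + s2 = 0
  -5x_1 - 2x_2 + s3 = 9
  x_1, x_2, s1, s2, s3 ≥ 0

Unbounded (objective can decrease without bound)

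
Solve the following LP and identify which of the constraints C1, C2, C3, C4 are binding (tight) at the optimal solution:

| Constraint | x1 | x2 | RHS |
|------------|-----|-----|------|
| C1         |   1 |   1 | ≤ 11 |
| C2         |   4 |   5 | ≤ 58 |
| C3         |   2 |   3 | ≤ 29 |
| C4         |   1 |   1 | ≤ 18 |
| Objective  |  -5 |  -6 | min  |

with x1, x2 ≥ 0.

At x1 = 4, x2 = 7, compute slack b - a·x for each constraint:
  C1: 11 − 11 = 0  (binding)
  C2: 58 − 51 = 7  (slack)
  C3: 29 − 29 = 0  (binding)
  C4: 18 − 11 = 7  (slack)

Optimal: x1 = 4, x2 = 7
Binding: C1, C3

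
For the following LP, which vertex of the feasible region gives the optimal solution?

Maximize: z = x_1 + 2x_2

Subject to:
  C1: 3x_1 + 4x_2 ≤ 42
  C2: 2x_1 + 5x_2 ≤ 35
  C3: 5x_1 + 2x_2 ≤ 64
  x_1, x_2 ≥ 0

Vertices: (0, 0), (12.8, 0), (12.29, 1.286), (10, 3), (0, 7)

Evaluate the objective at each vertex of the feasible region:
  z(0, 0) = 0
  z(12.8, 0) = 12.8
  z(12.29, 1.286) = 14.86
  z(10, 3) = 16  ←
  z(0, 7) = 14
The maximum is at x_1 = 10, x_2 = 3.

(10, 3)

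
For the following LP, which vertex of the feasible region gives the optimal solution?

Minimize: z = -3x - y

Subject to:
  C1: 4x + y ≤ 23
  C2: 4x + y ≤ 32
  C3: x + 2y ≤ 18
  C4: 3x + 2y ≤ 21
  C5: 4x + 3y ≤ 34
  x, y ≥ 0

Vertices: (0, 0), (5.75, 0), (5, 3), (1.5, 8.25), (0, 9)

Evaluate the objective at each vertex of the feasible region:
  z(0, 0) = 0
  z(5.75, 0) = -17.25
  z(5, 3) = -18  ←
  z(1.5, 8.25) = -12.75
  z(0, 9) = -9
The minimum is at x = 5, y = 3.

(5, 3)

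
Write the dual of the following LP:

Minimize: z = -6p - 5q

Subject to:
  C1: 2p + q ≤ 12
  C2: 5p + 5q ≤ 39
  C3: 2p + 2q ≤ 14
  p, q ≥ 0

Primal min cᵀx s.t. Ax ≤ b, x ≥ 0  →  Dual max −bᵀy s.t. Aᵀy ≥ −c, y ≥ 0.

Maximize: z = -12y1 - 39y2 - 14y3

Subject to:
  2y1 + 5y2 + 2y3 ≥ 6
  y1 + 5y2 + 2y3 ≥ 5
  y1, y2, y3 ≥ 0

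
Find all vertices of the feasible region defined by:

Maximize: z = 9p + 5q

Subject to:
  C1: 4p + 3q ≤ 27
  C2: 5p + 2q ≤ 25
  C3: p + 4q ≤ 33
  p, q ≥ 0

(0, 0), (5, 0), (3, 5), (0.6923, 8.077), (0, 8.25)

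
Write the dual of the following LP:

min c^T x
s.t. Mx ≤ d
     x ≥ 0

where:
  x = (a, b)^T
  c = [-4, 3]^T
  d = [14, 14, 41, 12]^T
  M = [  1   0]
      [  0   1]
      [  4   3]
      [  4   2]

Primal min cᵀx s.t. Ax ≤ b, x ≥ 0  →  Dual max −bᵀy s.t. Aᵀy ≥ −c, y ≥ 0.

Maximize: z = -14y1 - 14y2 - 41y3 - 12y4

Subject to:
  y1 + 4y3 + 4y4 ≥ 4
  y2 + 3y3 + 2y4 ≥ -3
  y1, y2, y3, y4 ≥ 0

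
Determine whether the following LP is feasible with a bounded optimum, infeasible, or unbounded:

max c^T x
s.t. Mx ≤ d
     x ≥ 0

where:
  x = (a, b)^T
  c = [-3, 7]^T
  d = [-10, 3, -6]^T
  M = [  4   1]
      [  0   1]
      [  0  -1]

Infeasible (no feasible solution exists)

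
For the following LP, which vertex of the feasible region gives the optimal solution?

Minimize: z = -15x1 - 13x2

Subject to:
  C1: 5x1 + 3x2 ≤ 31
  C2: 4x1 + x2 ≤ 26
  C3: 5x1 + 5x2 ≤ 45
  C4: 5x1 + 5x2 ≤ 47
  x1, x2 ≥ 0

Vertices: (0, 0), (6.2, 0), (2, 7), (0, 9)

Evaluate the objective at each vertex of the feasible region:
  z(0, 0) = 0
  z(6.2, 0) = -93
  z(2, 7) = -121  ←
  z(0, 9) = -117
The minimum is at x1 = 2, x2 = 7.

(2, 7)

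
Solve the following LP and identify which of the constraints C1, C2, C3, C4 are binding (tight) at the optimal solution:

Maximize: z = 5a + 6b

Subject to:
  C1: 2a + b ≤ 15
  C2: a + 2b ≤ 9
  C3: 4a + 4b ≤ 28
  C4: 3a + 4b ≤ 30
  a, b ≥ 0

At a = 5, b = 2, compute slack b - a·x for each constraint:
  C1: 15 − 12 = 3  (slack)
  C2: 9 − 9 = 0  (binding)
  C3: 28 − 28 = 0  (binding)
  C4: 30 − 23 = 7  (slack)

Optimal: a = 5, b = 2
Binding: C2, C3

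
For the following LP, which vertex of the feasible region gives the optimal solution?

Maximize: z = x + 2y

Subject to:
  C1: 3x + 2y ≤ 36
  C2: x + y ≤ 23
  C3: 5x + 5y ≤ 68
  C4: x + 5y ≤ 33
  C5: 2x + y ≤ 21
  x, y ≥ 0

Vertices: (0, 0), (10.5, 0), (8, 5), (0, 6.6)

Evaluate the objective at each vertex of the feasible region:
  z(0, 0) = 0
  z(10.5, 0) = 10.5
  z(8, 5) = 18  ←
  z(0, 6.6) = 13.2
The maximum is at x = 8, y = 5.

(8, 5)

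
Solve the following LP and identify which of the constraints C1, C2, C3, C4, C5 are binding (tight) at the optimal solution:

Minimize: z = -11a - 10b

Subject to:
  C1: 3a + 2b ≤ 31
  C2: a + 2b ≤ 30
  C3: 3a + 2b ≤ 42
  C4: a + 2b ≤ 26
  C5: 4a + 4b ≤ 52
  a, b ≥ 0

At a = 5, b = 8, compute slack b - a·x for each constraint:
  C1: 31 − 31 = 0  (binding)
  C2: 30 − 21 = 9  (slack)
  C3: 42 − 31 = 11  (slack)
  C4: 26 − 21 = 5  (slack)
  C5: 52 − 52 = 0  (binding)

Optimal: a = 5, b = 8
Binding: C1, C5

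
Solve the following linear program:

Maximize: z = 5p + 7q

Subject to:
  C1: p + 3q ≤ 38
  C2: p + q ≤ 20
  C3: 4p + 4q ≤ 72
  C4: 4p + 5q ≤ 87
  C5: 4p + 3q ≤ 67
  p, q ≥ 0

Evaluate the objective at each vertex of the feasible region:
  z(0, 0) = 0
  z(16.75, 0) = 83.75
  z(13, 5) = 100
  z(8, 10) = 110  ←
  z(0, 12.67) = 88.67
The maximum is at p = 8, q = 10.

p = 8, q = 10, z = 110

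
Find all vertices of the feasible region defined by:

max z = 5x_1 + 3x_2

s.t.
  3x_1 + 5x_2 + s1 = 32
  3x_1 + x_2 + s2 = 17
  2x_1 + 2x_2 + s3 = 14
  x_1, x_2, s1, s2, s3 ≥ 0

(0, 0), (5.667, 0), (5, 2), (1.5, 5.5), (0, 6.4)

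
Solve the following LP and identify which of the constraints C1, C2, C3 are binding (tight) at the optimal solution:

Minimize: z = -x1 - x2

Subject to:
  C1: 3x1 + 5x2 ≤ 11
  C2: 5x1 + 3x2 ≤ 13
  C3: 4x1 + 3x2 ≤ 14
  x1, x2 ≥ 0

At x1 = 2, x2 = 1, compute slack b - a·x for each constraint:
  C1: 11 − 11 = 0  (binding)
  C2: 13 − 13 = 0  (binding)
  C3: 14 − 11 = 3  (slack)

Optimal: x1 = 2, x2 = 1
Binding: C1, C2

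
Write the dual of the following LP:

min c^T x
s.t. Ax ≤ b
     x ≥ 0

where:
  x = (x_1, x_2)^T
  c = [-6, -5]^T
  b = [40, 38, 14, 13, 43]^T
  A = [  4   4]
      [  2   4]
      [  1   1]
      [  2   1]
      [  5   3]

Primal min cᵀx s.t. Ax ≤ b, x ≥ 0  →  Dual max −bᵀy s.t. Aᵀy ≥ −c, y ≥ 0.

Maximize: z = -40y1 - 38y2 - 14y3 - 13y4 - 43y5

Subject to:
  4y1 + 2y2 + y3 + 2y4 + 5y5 ≥ 6
  4y1 + 4y2 + y3 + y4 + 3y5 ≥ 5
  y1, y2, y3, y4, y5 ≥ 0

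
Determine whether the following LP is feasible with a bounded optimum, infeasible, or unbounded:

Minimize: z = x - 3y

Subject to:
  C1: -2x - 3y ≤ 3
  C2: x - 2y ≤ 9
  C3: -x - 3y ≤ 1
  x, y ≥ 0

Unbounded (objective can decrease without bound)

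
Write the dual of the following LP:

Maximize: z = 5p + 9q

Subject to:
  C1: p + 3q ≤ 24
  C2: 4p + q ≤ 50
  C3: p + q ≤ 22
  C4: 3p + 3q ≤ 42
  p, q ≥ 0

Primal max cᵀx s.t. Ax ≤ b, x ≥ 0  →  Dual min bᵀy s.t. Aᵀy ≥ c, y ≥ 0.

Minimize: z = 24y1 + 50y2 + 22y3 + 42y4

Subject to:
  y1 + 4y2 + y3 + 3y4 ≥ 5
  3y1 + y2 + y3 + 3y4 ≥ 9
  y1, y2, y3, y4 ≥ 0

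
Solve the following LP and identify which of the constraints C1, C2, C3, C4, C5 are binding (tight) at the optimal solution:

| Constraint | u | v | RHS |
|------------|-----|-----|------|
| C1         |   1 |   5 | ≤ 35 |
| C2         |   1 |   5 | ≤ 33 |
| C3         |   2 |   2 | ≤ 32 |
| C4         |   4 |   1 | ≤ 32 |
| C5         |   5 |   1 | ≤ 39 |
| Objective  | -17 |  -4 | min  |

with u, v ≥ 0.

At u = 7, v = 4, compute slack b - a·x for each constraint:
  C1: 35 − 27 = 8  (slack)
  C2: 33 − 27 = 6  (slack)
  C3: 32 − 22 = 10  (slack)
  C4: 32 − 32 = 0  (binding)
  C5: 39 − 39 = 0  (binding)

Optimal: u = 7, v = 4
Binding: C4, C5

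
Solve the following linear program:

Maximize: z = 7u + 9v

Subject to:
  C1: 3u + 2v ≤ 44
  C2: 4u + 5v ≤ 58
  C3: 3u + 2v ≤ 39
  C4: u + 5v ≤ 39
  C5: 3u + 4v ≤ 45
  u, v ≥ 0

Evaluate the objective at each vertex of the feasible region:
  z(0, 0) = 0
  z(13, 0) = 91
  z(11.29, 2.571) = 102.1
  z(7, 6) = 103  ←
  z(6.273, 6.545) = 102.8
  z(0, 7.8) = 70.2
The maximum is at u = 7, v = 6.

u = 7, v = 6, z = 103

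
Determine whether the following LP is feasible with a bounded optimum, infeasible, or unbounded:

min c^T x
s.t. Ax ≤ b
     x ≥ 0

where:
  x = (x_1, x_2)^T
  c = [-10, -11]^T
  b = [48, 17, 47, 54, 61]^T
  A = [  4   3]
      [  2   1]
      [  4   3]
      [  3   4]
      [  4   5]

Feasible with a bounded optimal solution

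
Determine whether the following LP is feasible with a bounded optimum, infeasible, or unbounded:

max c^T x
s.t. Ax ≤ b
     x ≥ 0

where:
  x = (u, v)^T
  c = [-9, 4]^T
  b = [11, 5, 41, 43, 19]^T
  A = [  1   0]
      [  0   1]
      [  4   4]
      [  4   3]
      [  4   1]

Feasible with a bounded optimal solution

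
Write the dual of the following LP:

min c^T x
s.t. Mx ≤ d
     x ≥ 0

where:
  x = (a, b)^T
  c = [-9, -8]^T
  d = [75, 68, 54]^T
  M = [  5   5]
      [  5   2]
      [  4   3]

Primal min cᵀx s.t. Ax ≤ b, x ≥ 0  →  Dual max −bᵀy s.t. Aᵀy ≥ −c, y ≥ 0.

Maximize: z = -75y1 - 68y2 - 54y3

Subject to:
  5y1 + 5y2 + 4y3 ≥ 9
  5y1 + 2y2 + 3y3 ≥ 8
  y1, y2, y3 ≥ 0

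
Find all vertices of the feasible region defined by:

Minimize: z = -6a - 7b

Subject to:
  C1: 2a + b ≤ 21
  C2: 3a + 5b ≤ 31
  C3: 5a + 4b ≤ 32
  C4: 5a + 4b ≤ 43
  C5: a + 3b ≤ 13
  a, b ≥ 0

(0, 0), (6.4, 0), (4, 3), (0, 4.333)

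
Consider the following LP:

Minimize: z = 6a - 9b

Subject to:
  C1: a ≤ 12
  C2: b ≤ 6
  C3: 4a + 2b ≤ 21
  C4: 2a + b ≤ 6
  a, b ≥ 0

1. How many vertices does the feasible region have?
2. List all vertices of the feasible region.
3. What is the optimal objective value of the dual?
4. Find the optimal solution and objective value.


1. 3
2. (0, 0), (3, 0), (0, 6)
3. -54
4. a = 0, b = 6, z = -54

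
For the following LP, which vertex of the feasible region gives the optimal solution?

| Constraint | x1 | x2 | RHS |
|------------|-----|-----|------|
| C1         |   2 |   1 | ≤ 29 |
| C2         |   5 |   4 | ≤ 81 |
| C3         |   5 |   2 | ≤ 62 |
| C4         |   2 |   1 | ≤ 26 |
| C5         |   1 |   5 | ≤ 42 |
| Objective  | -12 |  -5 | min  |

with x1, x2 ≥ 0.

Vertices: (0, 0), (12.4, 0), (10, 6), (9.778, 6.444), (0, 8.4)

Evaluate the objective at each vertex of the feasible region:
  z(0, 0) = 0
  z(12.4, 0) = -148.8
  z(10, 6) = -150  ←
  z(9.778, 6.444) = -149.6
  z(0, 8.4) = -42
The minimum is at x1 = 10, x2 = 6.

(10, 6)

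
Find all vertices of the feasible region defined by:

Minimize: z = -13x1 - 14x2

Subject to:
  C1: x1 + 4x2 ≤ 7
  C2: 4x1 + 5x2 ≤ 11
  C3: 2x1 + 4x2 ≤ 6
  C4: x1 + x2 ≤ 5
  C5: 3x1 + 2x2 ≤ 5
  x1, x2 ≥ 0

(0, 0), (1.667, 0), (1, 1), (0, 1.5)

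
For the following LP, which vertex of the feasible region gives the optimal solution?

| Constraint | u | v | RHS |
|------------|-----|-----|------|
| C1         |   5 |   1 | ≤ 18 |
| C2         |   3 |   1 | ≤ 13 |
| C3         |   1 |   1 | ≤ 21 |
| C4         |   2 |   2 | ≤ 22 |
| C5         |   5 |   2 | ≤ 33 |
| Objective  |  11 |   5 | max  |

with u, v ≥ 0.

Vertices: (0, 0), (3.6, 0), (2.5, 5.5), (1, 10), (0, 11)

Evaluate the objective at each vertex of the feasible region:
  z(0, 0) = 0
  z(3.6, 0) = 39.6
  z(2.5, 5.5) = 55
  z(1, 10) = 61  ←
  z(0, 11) = 55
The maximum is at u = 1, v = 10.

(1, 10)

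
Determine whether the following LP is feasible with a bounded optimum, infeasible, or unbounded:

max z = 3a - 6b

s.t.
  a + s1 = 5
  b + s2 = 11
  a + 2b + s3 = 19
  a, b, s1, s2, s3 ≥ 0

Feasible with a bounded optimal solution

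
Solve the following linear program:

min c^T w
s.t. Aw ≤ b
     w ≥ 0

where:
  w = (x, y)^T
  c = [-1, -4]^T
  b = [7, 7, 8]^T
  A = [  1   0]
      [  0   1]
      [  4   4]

Evaluate the objective at each vertex of the feasible region:
  z(0, 0) = 0
  z(2, 0) = -2
  z(0, 2) = -8  ←
The minimum is at x = 0, y = 2.

x = 0, y = 2, z = -8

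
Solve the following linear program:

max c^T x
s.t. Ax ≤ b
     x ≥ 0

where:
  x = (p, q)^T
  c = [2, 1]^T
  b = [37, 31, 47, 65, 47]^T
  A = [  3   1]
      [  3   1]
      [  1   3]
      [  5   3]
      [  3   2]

Evaluate the objective at each vertex of the feasible region:
  z(0, 0) = 0
  z(10.33, 0) = 20.67
  z(7, 10) = 24  ←
  z(4.5, 14.17) = 23.17
  z(0, 15.67) = 15.67
The maximum is at p = 7, q = 10.

p = 7, q = 10, z = 24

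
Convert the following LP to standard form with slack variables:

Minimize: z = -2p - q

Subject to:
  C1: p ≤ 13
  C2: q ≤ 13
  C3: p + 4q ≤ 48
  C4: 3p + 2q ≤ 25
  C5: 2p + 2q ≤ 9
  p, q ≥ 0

min z = -2p - q

s.t.
  p + s1 = 13
  q + s2 = 13
  p + 4q + s3 = 48
  3p + 2q + s4 = 25
  2p + 2q + s5 = 9
  p, q, s1, s2, s3, s4, s5 ≥ 0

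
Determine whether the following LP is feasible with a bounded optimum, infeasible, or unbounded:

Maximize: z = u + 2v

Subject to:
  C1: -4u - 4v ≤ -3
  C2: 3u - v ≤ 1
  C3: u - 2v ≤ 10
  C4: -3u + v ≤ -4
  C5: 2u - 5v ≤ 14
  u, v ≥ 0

Infeasible (no feasible solution exists)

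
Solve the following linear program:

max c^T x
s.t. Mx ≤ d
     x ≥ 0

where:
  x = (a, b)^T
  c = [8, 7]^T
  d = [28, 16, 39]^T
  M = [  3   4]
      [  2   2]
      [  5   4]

Evaluate the objective at each vertex of the feasible region:
  z(0, 0) = 0
  z(7.8, 0) = 62.4
  z(7, 1) = 63  ←
  z(4, 4) = 60
  z(0, 7) = 49
The maximum is at a = 7, b = 1.

a = 7, b = 1, z = 63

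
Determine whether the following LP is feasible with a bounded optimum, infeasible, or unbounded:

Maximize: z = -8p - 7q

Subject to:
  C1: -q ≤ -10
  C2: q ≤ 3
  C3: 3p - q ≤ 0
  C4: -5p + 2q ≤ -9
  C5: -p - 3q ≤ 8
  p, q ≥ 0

Infeasible (no feasible solution exists)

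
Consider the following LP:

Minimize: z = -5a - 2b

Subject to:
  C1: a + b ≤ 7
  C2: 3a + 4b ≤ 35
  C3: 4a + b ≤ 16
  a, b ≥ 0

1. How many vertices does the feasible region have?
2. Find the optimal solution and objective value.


1. 4
2. a = 3, b = 4, z = -23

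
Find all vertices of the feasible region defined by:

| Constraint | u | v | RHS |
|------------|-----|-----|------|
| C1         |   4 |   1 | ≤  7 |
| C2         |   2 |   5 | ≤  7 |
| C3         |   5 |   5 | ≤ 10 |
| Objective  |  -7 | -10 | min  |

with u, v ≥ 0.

(0, 0), (1.75, 0), (1.667, 0.3333), (1, 1), (0, 1.4)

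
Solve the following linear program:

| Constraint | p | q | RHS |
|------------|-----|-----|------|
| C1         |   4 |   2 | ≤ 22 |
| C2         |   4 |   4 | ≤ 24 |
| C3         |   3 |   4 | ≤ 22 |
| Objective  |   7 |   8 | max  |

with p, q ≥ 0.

Evaluate the objective at each vertex of the feasible region:
  z(0, 0) = 0
  z(5.5, 0) = 38.5
  z(5, 1) = 43
  z(2, 4) = 46  ←
  z(0, 5.5) = 44
The maximum is at p = 2, q = 4.

p = 2, q = 4, z = 46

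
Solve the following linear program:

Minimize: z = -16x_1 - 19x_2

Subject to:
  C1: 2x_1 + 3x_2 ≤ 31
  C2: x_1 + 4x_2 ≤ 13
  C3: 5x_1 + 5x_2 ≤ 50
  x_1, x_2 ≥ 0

Evaluate the objective at each vertex of the feasible region:
  z(0, 0) = 0
  z(10, 0) = -160
  z(9, 1) = -163  ←
  z(0, 3.25) = -61.75
The minimum is at x_1 = 9, x_2 = 1.

x_1 = 9, x_2 = 1, z = -163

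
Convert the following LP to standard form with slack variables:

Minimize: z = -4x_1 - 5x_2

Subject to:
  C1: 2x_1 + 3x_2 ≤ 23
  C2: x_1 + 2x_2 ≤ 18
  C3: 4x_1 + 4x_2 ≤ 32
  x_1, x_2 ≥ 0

min z = -4x_1 - 5x_2

s.t.
  2x_1 + 3x_2 + s1 = 23
  x_1 + 2x_2 + s2 = 18
  4x_1 + 4x_2 + s3 = 32
  x_1, x_2, s1, s2, s3 ≥ 0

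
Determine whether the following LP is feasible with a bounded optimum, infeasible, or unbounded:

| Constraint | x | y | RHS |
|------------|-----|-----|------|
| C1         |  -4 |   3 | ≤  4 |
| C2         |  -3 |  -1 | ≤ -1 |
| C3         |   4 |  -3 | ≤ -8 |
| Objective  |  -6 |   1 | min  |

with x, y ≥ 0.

Infeasible (no feasible solution exists)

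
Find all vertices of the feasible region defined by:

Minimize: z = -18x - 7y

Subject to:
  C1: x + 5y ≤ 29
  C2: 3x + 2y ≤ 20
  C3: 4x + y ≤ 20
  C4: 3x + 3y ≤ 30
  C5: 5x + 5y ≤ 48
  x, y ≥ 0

(0, 0), (5, 0), (4, 4), (3.231, 5.154), (0, 5.8)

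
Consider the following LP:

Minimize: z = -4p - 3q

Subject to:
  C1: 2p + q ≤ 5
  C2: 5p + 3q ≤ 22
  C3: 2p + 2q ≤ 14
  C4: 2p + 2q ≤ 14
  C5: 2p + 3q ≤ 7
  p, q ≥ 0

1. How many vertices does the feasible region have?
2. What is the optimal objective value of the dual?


1. 4
2. -11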